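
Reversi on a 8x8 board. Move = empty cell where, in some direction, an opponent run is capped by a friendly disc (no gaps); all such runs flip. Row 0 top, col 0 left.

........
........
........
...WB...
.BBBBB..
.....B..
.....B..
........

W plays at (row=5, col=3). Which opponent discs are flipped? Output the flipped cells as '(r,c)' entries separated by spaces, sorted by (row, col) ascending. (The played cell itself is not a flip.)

Answer: (4,3)

Derivation:
Dir NW: opp run (4,2), next='.' -> no flip
Dir N: opp run (4,3) capped by W -> flip
Dir NE: opp run (4,4), next='.' -> no flip
Dir W: first cell '.' (not opp) -> no flip
Dir E: first cell '.' (not opp) -> no flip
Dir SW: first cell '.' (not opp) -> no flip
Dir S: first cell '.' (not opp) -> no flip
Dir SE: first cell '.' (not opp) -> no flip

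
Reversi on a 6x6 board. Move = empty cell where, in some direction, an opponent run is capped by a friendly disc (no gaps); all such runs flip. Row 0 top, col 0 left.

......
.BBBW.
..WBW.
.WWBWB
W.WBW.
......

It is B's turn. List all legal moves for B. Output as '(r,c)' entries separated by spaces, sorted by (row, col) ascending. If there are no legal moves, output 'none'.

(0,3): no bracket -> illegal
(0,4): no bracket -> illegal
(0,5): flips 1 -> legal
(1,5): flips 2 -> legal
(2,0): no bracket -> illegal
(2,1): flips 2 -> legal
(2,5): flips 2 -> legal
(3,0): flips 2 -> legal
(4,1): flips 2 -> legal
(4,5): flips 2 -> legal
(5,0): no bracket -> illegal
(5,1): flips 1 -> legal
(5,2): flips 3 -> legal
(5,3): flips 1 -> legal
(5,4): no bracket -> illegal
(5,5): flips 1 -> legal

Answer: (0,5) (1,5) (2,1) (2,5) (3,0) (4,1) (4,5) (5,1) (5,2) (5,3) (5,5)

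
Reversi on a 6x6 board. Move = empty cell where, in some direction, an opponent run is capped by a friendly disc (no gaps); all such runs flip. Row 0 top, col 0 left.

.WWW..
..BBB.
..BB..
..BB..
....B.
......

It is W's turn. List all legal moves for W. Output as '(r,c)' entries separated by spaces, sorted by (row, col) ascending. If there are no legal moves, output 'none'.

Answer: (2,1) (2,4) (2,5) (3,4) (4,2) (4,3)

Derivation:
(0,4): no bracket -> illegal
(0,5): no bracket -> illegal
(1,1): no bracket -> illegal
(1,5): no bracket -> illegal
(2,1): flips 1 -> legal
(2,4): flips 1 -> legal
(2,5): flips 1 -> legal
(3,1): no bracket -> illegal
(3,4): flips 2 -> legal
(3,5): no bracket -> illegal
(4,1): no bracket -> illegal
(4,2): flips 3 -> legal
(4,3): flips 3 -> legal
(4,5): no bracket -> illegal
(5,3): no bracket -> illegal
(5,4): no bracket -> illegal
(5,5): no bracket -> illegal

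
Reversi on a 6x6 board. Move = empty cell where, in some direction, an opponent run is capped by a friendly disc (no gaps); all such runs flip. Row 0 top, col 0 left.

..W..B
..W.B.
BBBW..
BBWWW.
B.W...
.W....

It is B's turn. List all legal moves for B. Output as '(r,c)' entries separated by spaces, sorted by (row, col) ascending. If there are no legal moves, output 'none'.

Answer: (0,3) (2,4) (3,5) (4,1) (4,3) (4,4) (5,2) (5,3)

Derivation:
(0,1): no bracket -> illegal
(0,3): flips 1 -> legal
(1,1): no bracket -> illegal
(1,3): no bracket -> illegal
(2,4): flips 1 -> legal
(2,5): no bracket -> illegal
(3,5): flips 3 -> legal
(4,1): flips 2 -> legal
(4,3): flips 1 -> legal
(4,4): flips 1 -> legal
(4,5): no bracket -> illegal
(5,0): no bracket -> illegal
(5,2): flips 2 -> legal
(5,3): flips 1 -> legal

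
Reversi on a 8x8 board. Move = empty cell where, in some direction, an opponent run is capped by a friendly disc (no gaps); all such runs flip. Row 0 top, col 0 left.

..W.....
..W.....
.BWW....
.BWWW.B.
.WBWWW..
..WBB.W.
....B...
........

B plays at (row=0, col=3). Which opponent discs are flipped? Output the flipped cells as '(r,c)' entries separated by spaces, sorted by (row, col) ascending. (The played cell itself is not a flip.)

Dir NW: edge -> no flip
Dir N: edge -> no flip
Dir NE: edge -> no flip
Dir W: opp run (0,2), next='.' -> no flip
Dir E: first cell '.' (not opp) -> no flip
Dir SW: opp run (1,2) capped by B -> flip
Dir S: first cell '.' (not opp) -> no flip
Dir SE: first cell '.' (not opp) -> no flip

Answer: (1,2)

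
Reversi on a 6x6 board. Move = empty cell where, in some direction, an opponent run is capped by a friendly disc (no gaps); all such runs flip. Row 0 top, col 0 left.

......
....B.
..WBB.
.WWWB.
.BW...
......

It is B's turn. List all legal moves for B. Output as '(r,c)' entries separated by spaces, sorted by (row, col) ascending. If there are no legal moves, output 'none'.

(1,1): no bracket -> illegal
(1,2): no bracket -> illegal
(1,3): no bracket -> illegal
(2,0): no bracket -> illegal
(2,1): flips 2 -> legal
(3,0): flips 3 -> legal
(4,0): no bracket -> illegal
(4,3): flips 2 -> legal
(4,4): no bracket -> illegal
(5,1): flips 2 -> legal
(5,2): no bracket -> illegal
(5,3): no bracket -> illegal

Answer: (2,1) (3,0) (4,3) (5,1)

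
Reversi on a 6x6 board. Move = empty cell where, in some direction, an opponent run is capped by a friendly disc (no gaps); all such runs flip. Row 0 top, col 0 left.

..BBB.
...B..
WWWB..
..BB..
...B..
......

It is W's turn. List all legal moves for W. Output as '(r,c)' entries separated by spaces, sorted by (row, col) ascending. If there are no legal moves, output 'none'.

Answer: (2,4) (4,2) (4,4) (5,4)

Derivation:
(0,1): no bracket -> illegal
(0,5): no bracket -> illegal
(1,1): no bracket -> illegal
(1,2): no bracket -> illegal
(1,4): no bracket -> illegal
(1,5): no bracket -> illegal
(2,4): flips 1 -> legal
(3,1): no bracket -> illegal
(3,4): no bracket -> illegal
(4,1): no bracket -> illegal
(4,2): flips 1 -> legal
(4,4): flips 1 -> legal
(5,2): no bracket -> illegal
(5,3): no bracket -> illegal
(5,4): flips 2 -> legal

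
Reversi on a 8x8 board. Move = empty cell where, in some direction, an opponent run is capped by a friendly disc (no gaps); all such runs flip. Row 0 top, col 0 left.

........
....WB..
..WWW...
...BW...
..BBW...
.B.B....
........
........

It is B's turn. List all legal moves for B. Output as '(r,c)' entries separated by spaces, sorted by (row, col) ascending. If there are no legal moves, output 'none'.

(0,3): no bracket -> illegal
(0,4): no bracket -> illegal
(0,5): no bracket -> illegal
(1,1): flips 1 -> legal
(1,2): no bracket -> illegal
(1,3): flips 2 -> legal
(2,1): no bracket -> illegal
(2,5): flips 1 -> legal
(3,1): no bracket -> illegal
(3,2): no bracket -> illegal
(3,5): flips 2 -> legal
(4,5): flips 1 -> legal
(5,4): no bracket -> illegal
(5,5): flips 1 -> legal

Answer: (1,1) (1,3) (2,5) (3,5) (4,5) (5,5)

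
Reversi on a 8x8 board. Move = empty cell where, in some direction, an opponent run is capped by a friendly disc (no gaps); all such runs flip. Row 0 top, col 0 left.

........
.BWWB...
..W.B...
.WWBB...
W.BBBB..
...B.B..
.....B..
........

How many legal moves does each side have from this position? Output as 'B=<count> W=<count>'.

-- B to move --
(0,1): no bracket -> illegal
(0,2): flips 4 -> legal
(0,3): no bracket -> illegal
(0,4): no bracket -> illegal
(2,0): flips 1 -> legal
(2,1): flips 1 -> legal
(2,3): no bracket -> illegal
(3,0): flips 2 -> legal
(4,1): no bracket -> illegal
(5,0): no bracket -> illegal
(5,1): no bracket -> illegal
B mobility = 4
-- W to move --
(0,0): flips 1 -> legal
(0,1): no bracket -> illegal
(0,2): no bracket -> illegal
(0,3): no bracket -> illegal
(0,4): no bracket -> illegal
(0,5): no bracket -> illegal
(1,0): flips 1 -> legal
(1,5): flips 1 -> legal
(2,0): no bracket -> illegal
(2,1): no bracket -> illegal
(2,3): no bracket -> illegal
(2,5): no bracket -> illegal
(3,5): flips 3 -> legal
(3,6): no bracket -> illegal
(4,1): no bracket -> illegal
(4,6): no bracket -> illegal
(5,1): no bracket -> illegal
(5,2): flips 1 -> legal
(5,4): flips 1 -> legal
(5,6): no bracket -> illegal
(6,2): no bracket -> illegal
(6,3): no bracket -> illegal
(6,4): flips 2 -> legal
(6,6): flips 3 -> legal
(7,4): no bracket -> illegal
(7,5): no bracket -> illegal
(7,6): no bracket -> illegal
W mobility = 8

Answer: B=4 W=8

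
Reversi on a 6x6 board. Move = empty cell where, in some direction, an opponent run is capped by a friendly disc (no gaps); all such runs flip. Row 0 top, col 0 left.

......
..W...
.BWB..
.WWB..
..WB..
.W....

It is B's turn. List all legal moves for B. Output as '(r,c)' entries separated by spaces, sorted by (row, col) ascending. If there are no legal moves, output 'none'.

Answer: (0,1) (0,3) (1,1) (3,0) (4,1)

Derivation:
(0,1): flips 1 -> legal
(0,2): no bracket -> illegal
(0,3): flips 1 -> legal
(1,1): flips 1 -> legal
(1,3): no bracket -> illegal
(2,0): no bracket -> illegal
(3,0): flips 2 -> legal
(4,0): no bracket -> illegal
(4,1): flips 3 -> legal
(5,0): no bracket -> illegal
(5,2): no bracket -> illegal
(5,3): no bracket -> illegal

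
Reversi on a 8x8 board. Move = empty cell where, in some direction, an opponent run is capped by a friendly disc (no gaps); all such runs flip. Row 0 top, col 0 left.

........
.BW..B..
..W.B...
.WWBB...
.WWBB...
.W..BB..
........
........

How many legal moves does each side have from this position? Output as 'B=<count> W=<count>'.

Answer: B=5 W=7

Derivation:
-- B to move --
(0,1): no bracket -> illegal
(0,2): no bracket -> illegal
(0,3): no bracket -> illegal
(1,3): flips 1 -> legal
(2,0): no bracket -> illegal
(2,1): flips 1 -> legal
(2,3): no bracket -> illegal
(3,0): flips 2 -> legal
(4,0): flips 2 -> legal
(5,0): no bracket -> illegal
(5,2): no bracket -> illegal
(5,3): no bracket -> illegal
(6,0): flips 2 -> legal
(6,1): no bracket -> illegal
(6,2): no bracket -> illegal
B mobility = 5
-- W to move --
(0,0): flips 1 -> legal
(0,1): no bracket -> illegal
(0,2): no bracket -> illegal
(0,4): no bracket -> illegal
(0,5): no bracket -> illegal
(0,6): flips 3 -> legal
(1,0): flips 1 -> legal
(1,3): no bracket -> illegal
(1,4): no bracket -> illegal
(1,6): no bracket -> illegal
(2,0): no bracket -> illegal
(2,1): no bracket -> illegal
(2,3): no bracket -> illegal
(2,5): no bracket -> illegal
(2,6): no bracket -> illegal
(3,5): flips 2 -> legal
(4,5): flips 2 -> legal
(4,6): no bracket -> illegal
(5,2): no bracket -> illegal
(5,3): no bracket -> illegal
(5,6): no bracket -> illegal
(6,3): no bracket -> illegal
(6,4): no bracket -> illegal
(6,5): flips 2 -> legal
(6,6): flips 3 -> legal
W mobility = 7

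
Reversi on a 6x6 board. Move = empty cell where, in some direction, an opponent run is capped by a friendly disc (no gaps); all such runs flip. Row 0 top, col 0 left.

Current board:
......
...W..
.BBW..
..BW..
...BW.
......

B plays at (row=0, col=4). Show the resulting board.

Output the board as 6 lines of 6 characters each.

Answer: ....B.
...B..
.BBW..
..BW..
...BW.
......

Derivation:
Place B at (0,4); scan 8 dirs for brackets.
Dir NW: edge -> no flip
Dir N: edge -> no flip
Dir NE: edge -> no flip
Dir W: first cell '.' (not opp) -> no flip
Dir E: first cell '.' (not opp) -> no flip
Dir SW: opp run (1,3) capped by B -> flip
Dir S: first cell '.' (not opp) -> no flip
Dir SE: first cell '.' (not opp) -> no flip
All flips: (1,3)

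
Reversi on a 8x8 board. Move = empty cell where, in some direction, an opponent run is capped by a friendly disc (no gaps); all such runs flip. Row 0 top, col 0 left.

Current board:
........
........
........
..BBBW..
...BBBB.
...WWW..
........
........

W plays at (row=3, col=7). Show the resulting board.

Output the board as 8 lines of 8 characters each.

Place W at (3,7); scan 8 dirs for brackets.
Dir NW: first cell '.' (not opp) -> no flip
Dir N: first cell '.' (not opp) -> no flip
Dir NE: edge -> no flip
Dir W: first cell '.' (not opp) -> no flip
Dir E: edge -> no flip
Dir SW: opp run (4,6) capped by W -> flip
Dir S: first cell '.' (not opp) -> no flip
Dir SE: edge -> no flip
All flips: (4,6)

Answer: ........
........
........
..BBBW.W
...BBBW.
...WWW..
........
........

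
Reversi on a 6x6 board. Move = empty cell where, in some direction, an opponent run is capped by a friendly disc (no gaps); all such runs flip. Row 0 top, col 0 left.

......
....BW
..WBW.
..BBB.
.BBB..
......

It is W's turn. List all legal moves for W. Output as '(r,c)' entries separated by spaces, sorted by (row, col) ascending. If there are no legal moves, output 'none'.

(0,3): no bracket -> illegal
(0,4): flips 1 -> legal
(0,5): no bracket -> illegal
(1,2): no bracket -> illegal
(1,3): flips 1 -> legal
(2,1): no bracket -> illegal
(2,5): no bracket -> illegal
(3,0): no bracket -> illegal
(3,1): no bracket -> illegal
(3,5): no bracket -> illegal
(4,0): no bracket -> illegal
(4,4): flips 2 -> legal
(4,5): no bracket -> illegal
(5,0): no bracket -> illegal
(5,1): flips 2 -> legal
(5,2): flips 2 -> legal
(5,3): no bracket -> illegal
(5,4): no bracket -> illegal

Answer: (0,4) (1,3) (4,4) (5,1) (5,2)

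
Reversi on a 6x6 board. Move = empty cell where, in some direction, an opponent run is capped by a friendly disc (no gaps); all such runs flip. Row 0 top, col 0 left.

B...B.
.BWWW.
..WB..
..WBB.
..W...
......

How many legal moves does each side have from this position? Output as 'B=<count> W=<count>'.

Answer: B=9 W=6

Derivation:
-- B to move --
(0,1): flips 1 -> legal
(0,2): no bracket -> illegal
(0,3): flips 1 -> legal
(0,5): flips 1 -> legal
(1,5): flips 3 -> legal
(2,1): flips 1 -> legal
(2,4): flips 1 -> legal
(2,5): no bracket -> illegal
(3,1): flips 3 -> legal
(4,1): flips 1 -> legal
(4,3): no bracket -> illegal
(5,1): flips 1 -> legal
(5,2): no bracket -> illegal
(5,3): no bracket -> illegal
B mobility = 9
-- W to move --
(0,1): no bracket -> illegal
(0,2): no bracket -> illegal
(0,3): no bracket -> illegal
(0,5): no bracket -> illegal
(1,0): flips 1 -> legal
(1,5): no bracket -> illegal
(2,0): no bracket -> illegal
(2,1): no bracket -> illegal
(2,4): flips 2 -> legal
(2,5): no bracket -> illegal
(3,5): flips 2 -> legal
(4,3): flips 2 -> legal
(4,4): flips 1 -> legal
(4,5): flips 2 -> legal
W mobility = 6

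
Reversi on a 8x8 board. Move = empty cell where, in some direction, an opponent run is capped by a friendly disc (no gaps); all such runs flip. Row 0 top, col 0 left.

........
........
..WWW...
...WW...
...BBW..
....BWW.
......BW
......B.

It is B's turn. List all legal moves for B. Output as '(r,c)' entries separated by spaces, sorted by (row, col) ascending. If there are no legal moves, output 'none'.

(1,1): flips 2 -> legal
(1,2): no bracket -> illegal
(1,3): flips 2 -> legal
(1,4): flips 2 -> legal
(1,5): no bracket -> illegal
(2,1): no bracket -> illegal
(2,5): flips 1 -> legal
(3,1): no bracket -> illegal
(3,2): no bracket -> illegal
(3,5): no bracket -> illegal
(3,6): flips 1 -> legal
(4,2): no bracket -> illegal
(4,6): flips 2 -> legal
(4,7): no bracket -> illegal
(5,7): flips 2 -> legal
(6,4): no bracket -> illegal
(6,5): no bracket -> illegal
(7,7): no bracket -> illegal

Answer: (1,1) (1,3) (1,4) (2,5) (3,6) (4,6) (5,7)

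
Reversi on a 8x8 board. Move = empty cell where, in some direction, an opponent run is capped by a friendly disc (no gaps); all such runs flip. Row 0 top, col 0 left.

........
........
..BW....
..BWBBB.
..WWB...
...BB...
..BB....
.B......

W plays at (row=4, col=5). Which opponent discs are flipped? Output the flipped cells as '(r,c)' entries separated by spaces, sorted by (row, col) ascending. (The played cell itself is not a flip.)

Dir NW: opp run (3,4) capped by W -> flip
Dir N: opp run (3,5), next='.' -> no flip
Dir NE: opp run (3,6), next='.' -> no flip
Dir W: opp run (4,4) capped by W -> flip
Dir E: first cell '.' (not opp) -> no flip
Dir SW: opp run (5,4) (6,3), next='.' -> no flip
Dir S: first cell '.' (not opp) -> no flip
Dir SE: first cell '.' (not opp) -> no flip

Answer: (3,4) (4,4)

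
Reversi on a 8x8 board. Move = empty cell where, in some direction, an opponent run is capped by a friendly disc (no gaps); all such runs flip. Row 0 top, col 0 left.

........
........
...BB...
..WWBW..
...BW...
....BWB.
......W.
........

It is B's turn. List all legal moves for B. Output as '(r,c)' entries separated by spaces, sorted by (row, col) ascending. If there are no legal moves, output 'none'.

Answer: (2,1) (3,1) (3,6) (4,1) (4,2) (4,5) (4,6) (7,6)

Derivation:
(2,1): flips 1 -> legal
(2,2): no bracket -> illegal
(2,5): no bracket -> illegal
(2,6): no bracket -> illegal
(3,1): flips 2 -> legal
(3,6): flips 1 -> legal
(4,1): flips 1 -> legal
(4,2): flips 1 -> legal
(4,5): flips 1 -> legal
(4,6): flips 1 -> legal
(5,3): no bracket -> illegal
(5,7): no bracket -> illegal
(6,4): no bracket -> illegal
(6,5): no bracket -> illegal
(6,7): no bracket -> illegal
(7,5): no bracket -> illegal
(7,6): flips 1 -> legal
(7,7): no bracket -> illegal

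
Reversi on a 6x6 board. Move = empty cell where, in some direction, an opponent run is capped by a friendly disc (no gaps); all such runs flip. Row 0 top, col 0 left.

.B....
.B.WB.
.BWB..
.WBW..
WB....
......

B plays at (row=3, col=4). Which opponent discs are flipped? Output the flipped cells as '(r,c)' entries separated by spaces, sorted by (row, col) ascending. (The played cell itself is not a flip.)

Answer: (3,3)

Derivation:
Dir NW: first cell 'B' (not opp) -> no flip
Dir N: first cell '.' (not opp) -> no flip
Dir NE: first cell '.' (not opp) -> no flip
Dir W: opp run (3,3) capped by B -> flip
Dir E: first cell '.' (not opp) -> no flip
Dir SW: first cell '.' (not opp) -> no flip
Dir S: first cell '.' (not opp) -> no flip
Dir SE: first cell '.' (not opp) -> no flip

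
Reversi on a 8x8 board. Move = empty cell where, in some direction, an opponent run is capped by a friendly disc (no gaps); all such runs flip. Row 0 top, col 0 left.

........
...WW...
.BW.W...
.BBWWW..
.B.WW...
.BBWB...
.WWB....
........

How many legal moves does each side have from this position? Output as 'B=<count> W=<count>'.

Answer: B=10 W=11

Derivation:
-- B to move --
(0,2): no bracket -> illegal
(0,3): no bracket -> illegal
(0,4): flips 6 -> legal
(0,5): no bracket -> illegal
(1,1): no bracket -> illegal
(1,2): flips 1 -> legal
(1,5): no bracket -> illegal
(2,3): flips 4 -> legal
(2,5): flips 2 -> legal
(2,6): no bracket -> illegal
(3,6): flips 3 -> legal
(4,2): no bracket -> illegal
(4,5): no bracket -> illegal
(4,6): no bracket -> illegal
(5,0): no bracket -> illegal
(5,5): no bracket -> illegal
(6,0): flips 2 -> legal
(6,4): no bracket -> illegal
(7,0): flips 1 -> legal
(7,1): flips 1 -> legal
(7,2): flips 1 -> legal
(7,3): flips 1 -> legal
B mobility = 10
-- W to move --
(1,0): flips 2 -> legal
(1,1): flips 4 -> legal
(1,2): no bracket -> illegal
(2,0): flips 1 -> legal
(2,3): no bracket -> illegal
(3,0): flips 2 -> legal
(4,0): flips 2 -> legal
(4,2): flips 2 -> legal
(4,5): no bracket -> illegal
(5,0): flips 2 -> legal
(5,5): flips 1 -> legal
(6,0): no bracket -> illegal
(6,4): flips 2 -> legal
(6,5): flips 1 -> legal
(7,2): no bracket -> illegal
(7,3): flips 1 -> legal
(7,4): no bracket -> illegal
W mobility = 11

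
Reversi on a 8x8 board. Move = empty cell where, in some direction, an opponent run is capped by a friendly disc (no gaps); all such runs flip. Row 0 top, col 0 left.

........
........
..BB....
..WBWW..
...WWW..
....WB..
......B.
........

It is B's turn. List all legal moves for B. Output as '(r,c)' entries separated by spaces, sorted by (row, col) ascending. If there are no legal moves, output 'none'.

Answer: (2,5) (3,1) (3,6) (4,1) (4,2) (5,3) (5,6)

Derivation:
(2,1): no bracket -> illegal
(2,4): no bracket -> illegal
(2,5): flips 2 -> legal
(2,6): no bracket -> illegal
(3,1): flips 1 -> legal
(3,6): flips 2 -> legal
(4,1): flips 1 -> legal
(4,2): flips 1 -> legal
(4,6): no bracket -> illegal
(5,2): no bracket -> illegal
(5,3): flips 2 -> legal
(5,6): flips 2 -> legal
(6,3): no bracket -> illegal
(6,4): no bracket -> illegal
(6,5): no bracket -> illegal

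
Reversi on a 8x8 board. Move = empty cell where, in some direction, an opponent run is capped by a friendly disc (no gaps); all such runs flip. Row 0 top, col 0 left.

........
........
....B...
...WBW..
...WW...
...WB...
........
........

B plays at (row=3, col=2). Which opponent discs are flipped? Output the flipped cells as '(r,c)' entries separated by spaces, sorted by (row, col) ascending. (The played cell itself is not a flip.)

Dir NW: first cell '.' (not opp) -> no flip
Dir N: first cell '.' (not opp) -> no flip
Dir NE: first cell '.' (not opp) -> no flip
Dir W: first cell '.' (not opp) -> no flip
Dir E: opp run (3,3) capped by B -> flip
Dir SW: first cell '.' (not opp) -> no flip
Dir S: first cell '.' (not opp) -> no flip
Dir SE: opp run (4,3) capped by B -> flip

Answer: (3,3) (4,3)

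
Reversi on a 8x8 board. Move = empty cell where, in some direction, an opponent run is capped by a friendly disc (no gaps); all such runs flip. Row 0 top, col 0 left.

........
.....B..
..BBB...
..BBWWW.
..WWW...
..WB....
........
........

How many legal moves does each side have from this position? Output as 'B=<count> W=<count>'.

Answer: B=9 W=11

Derivation:
-- B to move --
(2,5): no bracket -> illegal
(2,6): flips 2 -> legal
(2,7): no bracket -> illegal
(3,1): flips 1 -> legal
(3,7): flips 3 -> legal
(4,1): no bracket -> illegal
(4,5): flips 1 -> legal
(4,6): flips 1 -> legal
(4,7): no bracket -> illegal
(5,1): flips 2 -> legal
(5,4): flips 3 -> legal
(5,5): flips 1 -> legal
(6,1): no bracket -> illegal
(6,2): flips 2 -> legal
(6,3): no bracket -> illegal
B mobility = 9
-- W to move --
(0,4): no bracket -> illegal
(0,5): no bracket -> illegal
(0,6): flips 3 -> legal
(1,1): flips 2 -> legal
(1,2): flips 3 -> legal
(1,3): flips 3 -> legal
(1,4): flips 1 -> legal
(1,6): no bracket -> illegal
(2,1): flips 1 -> legal
(2,5): no bracket -> illegal
(2,6): no bracket -> illegal
(3,1): flips 2 -> legal
(4,1): no bracket -> illegal
(5,4): flips 1 -> legal
(6,2): flips 1 -> legal
(6,3): flips 1 -> legal
(6,4): flips 1 -> legal
W mobility = 11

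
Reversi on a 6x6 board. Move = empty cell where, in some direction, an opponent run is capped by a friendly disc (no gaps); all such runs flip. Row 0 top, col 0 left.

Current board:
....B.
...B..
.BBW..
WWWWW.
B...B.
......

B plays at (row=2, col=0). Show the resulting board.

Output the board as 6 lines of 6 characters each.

Answer: ....B.
...B..
BBBW..
BWWWW.
B...B.
......

Derivation:
Place B at (2,0); scan 8 dirs for brackets.
Dir NW: edge -> no flip
Dir N: first cell '.' (not opp) -> no flip
Dir NE: first cell '.' (not opp) -> no flip
Dir W: edge -> no flip
Dir E: first cell 'B' (not opp) -> no flip
Dir SW: edge -> no flip
Dir S: opp run (3,0) capped by B -> flip
Dir SE: opp run (3,1), next='.' -> no flip
All flips: (3,0)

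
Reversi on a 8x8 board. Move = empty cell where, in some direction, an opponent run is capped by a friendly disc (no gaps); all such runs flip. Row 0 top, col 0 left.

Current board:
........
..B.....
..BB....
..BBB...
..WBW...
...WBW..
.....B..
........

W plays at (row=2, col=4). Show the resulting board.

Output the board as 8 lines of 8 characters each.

Answer: ........
..B.....
..BBW...
..BWW...
..WBW...
...WBW..
.....B..
........

Derivation:
Place W at (2,4); scan 8 dirs for brackets.
Dir NW: first cell '.' (not opp) -> no flip
Dir N: first cell '.' (not opp) -> no flip
Dir NE: first cell '.' (not opp) -> no flip
Dir W: opp run (2,3) (2,2), next='.' -> no flip
Dir E: first cell '.' (not opp) -> no flip
Dir SW: opp run (3,3) capped by W -> flip
Dir S: opp run (3,4) capped by W -> flip
Dir SE: first cell '.' (not opp) -> no flip
All flips: (3,3) (3,4)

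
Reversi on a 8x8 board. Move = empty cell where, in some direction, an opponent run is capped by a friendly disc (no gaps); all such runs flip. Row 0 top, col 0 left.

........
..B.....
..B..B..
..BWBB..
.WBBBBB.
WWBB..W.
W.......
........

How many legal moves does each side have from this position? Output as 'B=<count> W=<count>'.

-- B to move --
(2,3): flips 1 -> legal
(2,4): flips 1 -> legal
(3,0): flips 1 -> legal
(3,1): no bracket -> illegal
(4,0): flips 1 -> legal
(4,7): no bracket -> illegal
(5,5): no bracket -> illegal
(5,7): no bracket -> illegal
(6,1): no bracket -> illegal
(6,2): no bracket -> illegal
(6,5): no bracket -> illegal
(6,6): flips 1 -> legal
(6,7): flips 1 -> legal
(7,0): no bracket -> illegal
(7,1): no bracket -> illegal
B mobility = 6
-- W to move --
(0,1): no bracket -> illegal
(0,2): no bracket -> illegal
(0,3): no bracket -> illegal
(1,1): flips 1 -> legal
(1,3): no bracket -> illegal
(1,4): no bracket -> illegal
(1,5): no bracket -> illegal
(1,6): no bracket -> illegal
(2,1): no bracket -> illegal
(2,3): flips 3 -> legal
(2,4): no bracket -> illegal
(2,6): no bracket -> illegal
(3,1): flips 1 -> legal
(3,6): flips 3 -> legal
(3,7): no bracket -> illegal
(4,7): flips 5 -> legal
(5,4): flips 2 -> legal
(5,5): flips 1 -> legal
(5,7): no bracket -> illegal
(6,1): no bracket -> illegal
(6,2): no bracket -> illegal
(6,3): flips 3 -> legal
(6,4): no bracket -> illegal
W mobility = 8

Answer: B=6 W=8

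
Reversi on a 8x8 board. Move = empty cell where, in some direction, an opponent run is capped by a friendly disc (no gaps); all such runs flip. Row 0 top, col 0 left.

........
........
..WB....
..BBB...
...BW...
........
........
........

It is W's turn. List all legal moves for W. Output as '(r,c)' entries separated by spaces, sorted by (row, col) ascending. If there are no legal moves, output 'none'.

(1,2): no bracket -> illegal
(1,3): no bracket -> illegal
(1,4): no bracket -> illegal
(2,1): no bracket -> illegal
(2,4): flips 2 -> legal
(2,5): no bracket -> illegal
(3,1): no bracket -> illegal
(3,5): no bracket -> illegal
(4,1): no bracket -> illegal
(4,2): flips 2 -> legal
(4,5): no bracket -> illegal
(5,2): no bracket -> illegal
(5,3): no bracket -> illegal
(5,4): no bracket -> illegal

Answer: (2,4) (4,2)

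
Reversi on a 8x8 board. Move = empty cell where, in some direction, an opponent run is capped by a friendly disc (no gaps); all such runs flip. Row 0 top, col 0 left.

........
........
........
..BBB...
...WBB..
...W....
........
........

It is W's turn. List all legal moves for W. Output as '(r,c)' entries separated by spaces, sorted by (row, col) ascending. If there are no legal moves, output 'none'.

Answer: (2,1) (2,3) (2,5) (3,5) (4,6)

Derivation:
(2,1): flips 1 -> legal
(2,2): no bracket -> illegal
(2,3): flips 1 -> legal
(2,4): no bracket -> illegal
(2,5): flips 1 -> legal
(3,1): no bracket -> illegal
(3,5): flips 1 -> legal
(3,6): no bracket -> illegal
(4,1): no bracket -> illegal
(4,2): no bracket -> illegal
(4,6): flips 2 -> legal
(5,4): no bracket -> illegal
(5,5): no bracket -> illegal
(5,6): no bracket -> illegal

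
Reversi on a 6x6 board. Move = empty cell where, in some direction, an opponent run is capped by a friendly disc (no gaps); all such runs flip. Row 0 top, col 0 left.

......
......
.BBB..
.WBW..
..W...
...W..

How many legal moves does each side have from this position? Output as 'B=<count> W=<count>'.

-- B to move --
(2,0): no bracket -> illegal
(2,4): no bracket -> illegal
(3,0): flips 1 -> legal
(3,4): flips 1 -> legal
(4,0): flips 1 -> legal
(4,1): flips 1 -> legal
(4,3): flips 1 -> legal
(4,4): flips 1 -> legal
(5,1): no bracket -> illegal
(5,2): flips 1 -> legal
(5,4): no bracket -> illegal
B mobility = 7
-- W to move --
(1,0): no bracket -> illegal
(1,1): flips 2 -> legal
(1,2): flips 2 -> legal
(1,3): flips 2 -> legal
(1,4): no bracket -> illegal
(2,0): no bracket -> illegal
(2,4): no bracket -> illegal
(3,0): no bracket -> illegal
(3,4): no bracket -> illegal
(4,1): no bracket -> illegal
(4,3): no bracket -> illegal
W mobility = 3

Answer: B=7 W=3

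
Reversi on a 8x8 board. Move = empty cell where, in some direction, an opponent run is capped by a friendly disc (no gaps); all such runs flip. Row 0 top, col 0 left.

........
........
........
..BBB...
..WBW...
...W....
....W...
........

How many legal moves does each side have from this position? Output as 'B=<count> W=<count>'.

-- B to move --
(3,1): no bracket -> illegal
(3,5): no bracket -> illegal
(4,1): flips 1 -> legal
(4,5): flips 1 -> legal
(5,1): flips 1 -> legal
(5,2): flips 1 -> legal
(5,4): flips 1 -> legal
(5,5): flips 1 -> legal
(6,2): no bracket -> illegal
(6,3): flips 1 -> legal
(6,5): no bracket -> illegal
(7,3): no bracket -> illegal
(7,4): no bracket -> illegal
(7,5): no bracket -> illegal
B mobility = 7
-- W to move --
(2,1): no bracket -> illegal
(2,2): flips 2 -> legal
(2,3): flips 2 -> legal
(2,4): flips 2 -> legal
(2,5): no bracket -> illegal
(3,1): no bracket -> illegal
(3,5): no bracket -> illegal
(4,1): no bracket -> illegal
(4,5): no bracket -> illegal
(5,2): no bracket -> illegal
(5,4): no bracket -> illegal
W mobility = 3

Answer: B=7 W=3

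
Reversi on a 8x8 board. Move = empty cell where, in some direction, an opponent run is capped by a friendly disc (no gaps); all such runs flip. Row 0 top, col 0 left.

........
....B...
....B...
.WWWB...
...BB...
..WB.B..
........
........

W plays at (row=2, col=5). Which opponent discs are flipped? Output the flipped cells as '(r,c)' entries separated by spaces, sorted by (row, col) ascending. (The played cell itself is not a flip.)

Dir NW: opp run (1,4), next='.' -> no flip
Dir N: first cell '.' (not opp) -> no flip
Dir NE: first cell '.' (not opp) -> no flip
Dir W: opp run (2,4), next='.' -> no flip
Dir E: first cell '.' (not opp) -> no flip
Dir SW: opp run (3,4) (4,3) capped by W -> flip
Dir S: first cell '.' (not opp) -> no flip
Dir SE: first cell '.' (not opp) -> no flip

Answer: (3,4) (4,3)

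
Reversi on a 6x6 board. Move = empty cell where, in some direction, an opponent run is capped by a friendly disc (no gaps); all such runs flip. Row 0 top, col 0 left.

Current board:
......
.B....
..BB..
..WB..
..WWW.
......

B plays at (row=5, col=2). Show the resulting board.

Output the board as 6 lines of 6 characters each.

Place B at (5,2); scan 8 dirs for brackets.
Dir NW: first cell '.' (not opp) -> no flip
Dir N: opp run (4,2) (3,2) capped by B -> flip
Dir NE: opp run (4,3), next='.' -> no flip
Dir W: first cell '.' (not opp) -> no flip
Dir E: first cell '.' (not opp) -> no flip
Dir SW: edge -> no flip
Dir S: edge -> no flip
Dir SE: edge -> no flip
All flips: (3,2) (4,2)

Answer: ......
.B....
..BB..
..BB..
..BWW.
..B...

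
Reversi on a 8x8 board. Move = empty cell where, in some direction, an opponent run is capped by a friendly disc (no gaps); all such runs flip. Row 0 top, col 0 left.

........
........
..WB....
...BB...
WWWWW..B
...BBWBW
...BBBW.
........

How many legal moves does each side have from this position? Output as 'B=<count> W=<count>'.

-- B to move --
(1,1): flips 1 -> legal
(1,2): no bracket -> illegal
(1,3): no bracket -> illegal
(2,1): flips 1 -> legal
(3,0): no bracket -> illegal
(3,1): flips 1 -> legal
(3,2): flips 1 -> legal
(3,5): flips 1 -> legal
(4,5): flips 1 -> legal
(4,6): flips 1 -> legal
(5,0): no bracket -> illegal
(5,1): flips 1 -> legal
(5,2): flips 1 -> legal
(6,7): flips 2 -> legal
(7,5): no bracket -> illegal
(7,6): flips 1 -> legal
(7,7): flips 3 -> legal
B mobility = 12
-- W to move --
(1,2): no bracket -> illegal
(1,3): flips 2 -> legal
(1,4): no bracket -> illegal
(2,4): flips 3 -> legal
(2,5): flips 1 -> legal
(3,2): no bracket -> illegal
(3,5): no bracket -> illegal
(3,6): no bracket -> illegal
(3,7): flips 1 -> legal
(4,5): no bracket -> illegal
(4,6): flips 1 -> legal
(5,2): flips 2 -> legal
(6,2): flips 4 -> legal
(6,7): no bracket -> illegal
(7,2): no bracket -> illegal
(7,3): flips 3 -> legal
(7,4): flips 2 -> legal
(7,5): flips 3 -> legal
(7,6): flips 2 -> legal
W mobility = 11

Answer: B=12 W=11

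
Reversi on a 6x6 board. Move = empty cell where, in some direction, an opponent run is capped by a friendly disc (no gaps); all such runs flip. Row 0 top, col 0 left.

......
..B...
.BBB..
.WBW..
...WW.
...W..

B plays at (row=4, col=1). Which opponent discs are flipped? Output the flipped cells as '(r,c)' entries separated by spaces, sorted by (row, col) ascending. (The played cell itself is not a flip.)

Dir NW: first cell '.' (not opp) -> no flip
Dir N: opp run (3,1) capped by B -> flip
Dir NE: first cell 'B' (not opp) -> no flip
Dir W: first cell '.' (not opp) -> no flip
Dir E: first cell '.' (not opp) -> no flip
Dir SW: first cell '.' (not opp) -> no flip
Dir S: first cell '.' (not opp) -> no flip
Dir SE: first cell '.' (not opp) -> no flip

Answer: (3,1)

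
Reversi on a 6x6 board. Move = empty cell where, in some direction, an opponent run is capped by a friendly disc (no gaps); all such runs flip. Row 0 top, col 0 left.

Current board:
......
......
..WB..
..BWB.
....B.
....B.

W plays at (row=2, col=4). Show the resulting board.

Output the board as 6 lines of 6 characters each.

Answer: ......
......
..WWW.
..BWB.
....B.
....B.

Derivation:
Place W at (2,4); scan 8 dirs for brackets.
Dir NW: first cell '.' (not opp) -> no flip
Dir N: first cell '.' (not opp) -> no flip
Dir NE: first cell '.' (not opp) -> no flip
Dir W: opp run (2,3) capped by W -> flip
Dir E: first cell '.' (not opp) -> no flip
Dir SW: first cell 'W' (not opp) -> no flip
Dir S: opp run (3,4) (4,4) (5,4), next=edge -> no flip
Dir SE: first cell '.' (not opp) -> no flip
All flips: (2,3)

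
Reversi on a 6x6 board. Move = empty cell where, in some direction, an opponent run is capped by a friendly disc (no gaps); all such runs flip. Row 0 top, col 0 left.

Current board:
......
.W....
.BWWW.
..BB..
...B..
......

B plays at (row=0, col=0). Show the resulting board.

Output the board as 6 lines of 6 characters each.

Answer: B.....
.B....
.BBWW.
..BB..
...B..
......

Derivation:
Place B at (0,0); scan 8 dirs for brackets.
Dir NW: edge -> no flip
Dir N: edge -> no flip
Dir NE: edge -> no flip
Dir W: edge -> no flip
Dir E: first cell '.' (not opp) -> no flip
Dir SW: edge -> no flip
Dir S: first cell '.' (not opp) -> no flip
Dir SE: opp run (1,1) (2,2) capped by B -> flip
All flips: (1,1) (2,2)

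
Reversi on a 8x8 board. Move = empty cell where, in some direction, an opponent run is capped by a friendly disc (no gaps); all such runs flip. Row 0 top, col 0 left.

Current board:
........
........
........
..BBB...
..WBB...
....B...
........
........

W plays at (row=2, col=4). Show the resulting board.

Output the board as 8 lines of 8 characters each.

Place W at (2,4); scan 8 dirs for brackets.
Dir NW: first cell '.' (not opp) -> no flip
Dir N: first cell '.' (not opp) -> no flip
Dir NE: first cell '.' (not opp) -> no flip
Dir W: first cell '.' (not opp) -> no flip
Dir E: first cell '.' (not opp) -> no flip
Dir SW: opp run (3,3) capped by W -> flip
Dir S: opp run (3,4) (4,4) (5,4), next='.' -> no flip
Dir SE: first cell '.' (not opp) -> no flip
All flips: (3,3)

Answer: ........
........
....W...
..BWB...
..WBB...
....B...
........
........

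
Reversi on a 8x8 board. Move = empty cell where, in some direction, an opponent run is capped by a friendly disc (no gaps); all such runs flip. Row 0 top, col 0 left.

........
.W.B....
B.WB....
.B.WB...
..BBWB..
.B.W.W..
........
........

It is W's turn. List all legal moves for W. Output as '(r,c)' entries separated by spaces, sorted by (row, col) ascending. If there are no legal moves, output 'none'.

(0,2): no bracket -> illegal
(0,3): flips 2 -> legal
(0,4): flips 1 -> legal
(1,0): no bracket -> illegal
(1,2): no bracket -> illegal
(1,4): no bracket -> illegal
(2,1): no bracket -> illegal
(2,4): flips 2 -> legal
(2,5): no bracket -> illegal
(3,0): no bracket -> illegal
(3,2): no bracket -> illegal
(3,5): flips 2 -> legal
(3,6): no bracket -> illegal
(4,0): flips 1 -> legal
(4,1): flips 2 -> legal
(4,6): flips 1 -> legal
(5,0): no bracket -> illegal
(5,2): no bracket -> illegal
(5,4): no bracket -> illegal
(5,6): no bracket -> illegal
(6,0): flips 2 -> legal
(6,1): no bracket -> illegal
(6,2): no bracket -> illegal

Answer: (0,3) (0,4) (2,4) (3,5) (4,0) (4,1) (4,6) (6,0)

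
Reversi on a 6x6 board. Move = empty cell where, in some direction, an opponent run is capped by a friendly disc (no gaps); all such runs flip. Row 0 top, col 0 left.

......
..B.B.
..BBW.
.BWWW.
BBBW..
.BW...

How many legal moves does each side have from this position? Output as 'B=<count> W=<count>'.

-- B to move --
(1,3): no bracket -> illegal
(1,5): flips 2 -> legal
(2,1): no bracket -> illegal
(2,5): flips 1 -> legal
(3,5): flips 3 -> legal
(4,4): flips 4 -> legal
(4,5): flips 1 -> legal
(5,3): flips 3 -> legal
(5,4): no bracket -> illegal
B mobility = 6
-- W to move --
(0,1): flips 2 -> legal
(0,2): flips 2 -> legal
(0,3): no bracket -> illegal
(0,4): flips 1 -> legal
(0,5): flips 2 -> legal
(1,1): flips 1 -> legal
(1,3): flips 1 -> legal
(1,5): no bracket -> illegal
(2,0): no bracket -> illegal
(2,1): flips 2 -> legal
(2,5): no bracket -> illegal
(3,0): flips 2 -> legal
(5,0): flips 2 -> legal
(5,3): no bracket -> illegal
W mobility = 9

Answer: B=6 W=9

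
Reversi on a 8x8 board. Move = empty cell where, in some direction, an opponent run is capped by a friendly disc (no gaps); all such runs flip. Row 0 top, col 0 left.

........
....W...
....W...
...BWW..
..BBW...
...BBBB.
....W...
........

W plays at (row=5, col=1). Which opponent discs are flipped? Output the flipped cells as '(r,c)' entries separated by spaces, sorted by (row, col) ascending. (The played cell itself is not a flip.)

Answer: (3,3) (4,2)

Derivation:
Dir NW: first cell '.' (not opp) -> no flip
Dir N: first cell '.' (not opp) -> no flip
Dir NE: opp run (4,2) (3,3) capped by W -> flip
Dir W: first cell '.' (not opp) -> no flip
Dir E: first cell '.' (not opp) -> no flip
Dir SW: first cell '.' (not opp) -> no flip
Dir S: first cell '.' (not opp) -> no flip
Dir SE: first cell '.' (not opp) -> no flip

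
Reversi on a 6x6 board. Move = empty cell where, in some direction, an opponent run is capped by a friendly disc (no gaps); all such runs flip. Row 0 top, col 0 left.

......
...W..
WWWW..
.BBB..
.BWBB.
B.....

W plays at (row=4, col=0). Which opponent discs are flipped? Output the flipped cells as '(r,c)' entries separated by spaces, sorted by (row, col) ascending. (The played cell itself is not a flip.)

Dir NW: edge -> no flip
Dir N: first cell '.' (not opp) -> no flip
Dir NE: opp run (3,1) capped by W -> flip
Dir W: edge -> no flip
Dir E: opp run (4,1) capped by W -> flip
Dir SW: edge -> no flip
Dir S: opp run (5,0), next=edge -> no flip
Dir SE: first cell '.' (not opp) -> no flip

Answer: (3,1) (4,1)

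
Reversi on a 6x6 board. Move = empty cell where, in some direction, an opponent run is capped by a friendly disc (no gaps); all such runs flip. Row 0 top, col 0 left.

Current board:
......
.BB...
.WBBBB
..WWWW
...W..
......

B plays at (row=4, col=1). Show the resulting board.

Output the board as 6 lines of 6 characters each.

Answer: ......
.BB...
.WBBBB
..BWWW
.B.W..
......

Derivation:
Place B at (4,1); scan 8 dirs for brackets.
Dir NW: first cell '.' (not opp) -> no flip
Dir N: first cell '.' (not opp) -> no flip
Dir NE: opp run (3,2) capped by B -> flip
Dir W: first cell '.' (not opp) -> no flip
Dir E: first cell '.' (not opp) -> no flip
Dir SW: first cell '.' (not opp) -> no flip
Dir S: first cell '.' (not opp) -> no flip
Dir SE: first cell '.' (not opp) -> no flip
All flips: (3,2)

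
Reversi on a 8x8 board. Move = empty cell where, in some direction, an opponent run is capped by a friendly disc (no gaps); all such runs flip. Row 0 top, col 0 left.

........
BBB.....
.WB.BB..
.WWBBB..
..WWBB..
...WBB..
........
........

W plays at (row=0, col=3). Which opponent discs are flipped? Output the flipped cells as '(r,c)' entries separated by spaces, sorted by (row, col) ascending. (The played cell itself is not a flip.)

Answer: (1,2)

Derivation:
Dir NW: edge -> no flip
Dir N: edge -> no flip
Dir NE: edge -> no flip
Dir W: first cell '.' (not opp) -> no flip
Dir E: first cell '.' (not opp) -> no flip
Dir SW: opp run (1,2) capped by W -> flip
Dir S: first cell '.' (not opp) -> no flip
Dir SE: first cell '.' (not opp) -> no flip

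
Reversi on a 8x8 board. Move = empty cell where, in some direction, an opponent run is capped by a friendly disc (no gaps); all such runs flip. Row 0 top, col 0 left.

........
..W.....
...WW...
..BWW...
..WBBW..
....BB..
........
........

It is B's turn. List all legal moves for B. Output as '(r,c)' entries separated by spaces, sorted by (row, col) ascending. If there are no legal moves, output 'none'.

Answer: (1,3) (1,4) (2,2) (2,5) (3,5) (3,6) (4,1) (4,6) (5,2)

Derivation:
(0,1): no bracket -> illegal
(0,2): no bracket -> illegal
(0,3): no bracket -> illegal
(1,1): no bracket -> illegal
(1,3): flips 2 -> legal
(1,4): flips 3 -> legal
(1,5): no bracket -> illegal
(2,1): no bracket -> illegal
(2,2): flips 1 -> legal
(2,5): flips 1 -> legal
(3,1): no bracket -> illegal
(3,5): flips 3 -> legal
(3,6): flips 1 -> legal
(4,1): flips 1 -> legal
(4,6): flips 1 -> legal
(5,1): no bracket -> illegal
(5,2): flips 1 -> legal
(5,3): no bracket -> illegal
(5,6): no bracket -> illegal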